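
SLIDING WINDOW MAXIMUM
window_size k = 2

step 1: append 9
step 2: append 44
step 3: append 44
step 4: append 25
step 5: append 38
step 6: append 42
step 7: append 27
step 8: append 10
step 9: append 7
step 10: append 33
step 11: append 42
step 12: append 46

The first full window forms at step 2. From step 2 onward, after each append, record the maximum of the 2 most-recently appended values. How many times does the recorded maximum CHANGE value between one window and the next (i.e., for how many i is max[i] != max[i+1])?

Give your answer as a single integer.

Answer: 7

Derivation:
step 1: append 9 -> window=[9] (not full yet)
step 2: append 44 -> window=[9, 44] -> max=44
step 3: append 44 -> window=[44, 44] -> max=44
step 4: append 25 -> window=[44, 25] -> max=44
step 5: append 38 -> window=[25, 38] -> max=38
step 6: append 42 -> window=[38, 42] -> max=42
step 7: append 27 -> window=[42, 27] -> max=42
step 8: append 10 -> window=[27, 10] -> max=27
step 9: append 7 -> window=[10, 7] -> max=10
step 10: append 33 -> window=[7, 33] -> max=33
step 11: append 42 -> window=[33, 42] -> max=42
step 12: append 46 -> window=[42, 46] -> max=46
Recorded maximums: 44 44 44 38 42 42 27 10 33 42 46
Changes between consecutive maximums: 7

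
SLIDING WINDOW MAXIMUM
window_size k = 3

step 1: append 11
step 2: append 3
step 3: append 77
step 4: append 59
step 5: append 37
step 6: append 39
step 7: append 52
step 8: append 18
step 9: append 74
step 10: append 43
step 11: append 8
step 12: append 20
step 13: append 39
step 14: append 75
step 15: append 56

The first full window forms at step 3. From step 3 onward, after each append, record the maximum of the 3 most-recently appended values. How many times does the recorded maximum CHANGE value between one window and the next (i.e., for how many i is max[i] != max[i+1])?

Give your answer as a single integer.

step 1: append 11 -> window=[11] (not full yet)
step 2: append 3 -> window=[11, 3] (not full yet)
step 3: append 77 -> window=[11, 3, 77] -> max=77
step 4: append 59 -> window=[3, 77, 59] -> max=77
step 5: append 37 -> window=[77, 59, 37] -> max=77
step 6: append 39 -> window=[59, 37, 39] -> max=59
step 7: append 52 -> window=[37, 39, 52] -> max=52
step 8: append 18 -> window=[39, 52, 18] -> max=52
step 9: append 74 -> window=[52, 18, 74] -> max=74
step 10: append 43 -> window=[18, 74, 43] -> max=74
step 11: append 8 -> window=[74, 43, 8] -> max=74
step 12: append 20 -> window=[43, 8, 20] -> max=43
step 13: append 39 -> window=[8, 20, 39] -> max=39
step 14: append 75 -> window=[20, 39, 75] -> max=75
step 15: append 56 -> window=[39, 75, 56] -> max=75
Recorded maximums: 77 77 77 59 52 52 74 74 74 43 39 75 75
Changes between consecutive maximums: 6

Answer: 6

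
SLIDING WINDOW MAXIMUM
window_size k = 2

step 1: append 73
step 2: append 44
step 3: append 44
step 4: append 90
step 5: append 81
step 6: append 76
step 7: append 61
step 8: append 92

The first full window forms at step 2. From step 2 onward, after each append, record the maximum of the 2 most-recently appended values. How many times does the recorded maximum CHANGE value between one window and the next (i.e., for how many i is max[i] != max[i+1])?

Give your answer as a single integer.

step 1: append 73 -> window=[73] (not full yet)
step 2: append 44 -> window=[73, 44] -> max=73
step 3: append 44 -> window=[44, 44] -> max=44
step 4: append 90 -> window=[44, 90] -> max=90
step 5: append 81 -> window=[90, 81] -> max=90
step 6: append 76 -> window=[81, 76] -> max=81
step 7: append 61 -> window=[76, 61] -> max=76
step 8: append 92 -> window=[61, 92] -> max=92
Recorded maximums: 73 44 90 90 81 76 92
Changes between consecutive maximums: 5

Answer: 5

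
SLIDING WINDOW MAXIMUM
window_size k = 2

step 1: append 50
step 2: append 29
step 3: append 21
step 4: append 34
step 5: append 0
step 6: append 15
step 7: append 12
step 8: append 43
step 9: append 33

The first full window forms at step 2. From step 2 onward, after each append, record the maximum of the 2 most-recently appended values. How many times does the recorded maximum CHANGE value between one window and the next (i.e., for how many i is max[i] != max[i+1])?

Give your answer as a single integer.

step 1: append 50 -> window=[50] (not full yet)
step 2: append 29 -> window=[50, 29] -> max=50
step 3: append 21 -> window=[29, 21] -> max=29
step 4: append 34 -> window=[21, 34] -> max=34
step 5: append 0 -> window=[34, 0] -> max=34
step 6: append 15 -> window=[0, 15] -> max=15
step 7: append 12 -> window=[15, 12] -> max=15
step 8: append 43 -> window=[12, 43] -> max=43
step 9: append 33 -> window=[43, 33] -> max=43
Recorded maximums: 50 29 34 34 15 15 43 43
Changes between consecutive maximums: 4

Answer: 4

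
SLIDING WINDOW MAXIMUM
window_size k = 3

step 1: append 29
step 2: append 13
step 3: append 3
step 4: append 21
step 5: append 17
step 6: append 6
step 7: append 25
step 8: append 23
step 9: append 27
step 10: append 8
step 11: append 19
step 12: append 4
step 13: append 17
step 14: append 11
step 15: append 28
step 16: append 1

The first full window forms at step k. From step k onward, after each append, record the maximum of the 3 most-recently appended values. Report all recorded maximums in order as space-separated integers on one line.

step 1: append 29 -> window=[29] (not full yet)
step 2: append 13 -> window=[29, 13] (not full yet)
step 3: append 3 -> window=[29, 13, 3] -> max=29
step 4: append 21 -> window=[13, 3, 21] -> max=21
step 5: append 17 -> window=[3, 21, 17] -> max=21
step 6: append 6 -> window=[21, 17, 6] -> max=21
step 7: append 25 -> window=[17, 6, 25] -> max=25
step 8: append 23 -> window=[6, 25, 23] -> max=25
step 9: append 27 -> window=[25, 23, 27] -> max=27
step 10: append 8 -> window=[23, 27, 8] -> max=27
step 11: append 19 -> window=[27, 8, 19] -> max=27
step 12: append 4 -> window=[8, 19, 4] -> max=19
step 13: append 17 -> window=[19, 4, 17] -> max=19
step 14: append 11 -> window=[4, 17, 11] -> max=17
step 15: append 28 -> window=[17, 11, 28] -> max=28
step 16: append 1 -> window=[11, 28, 1] -> max=28

Answer: 29 21 21 21 25 25 27 27 27 19 19 17 28 28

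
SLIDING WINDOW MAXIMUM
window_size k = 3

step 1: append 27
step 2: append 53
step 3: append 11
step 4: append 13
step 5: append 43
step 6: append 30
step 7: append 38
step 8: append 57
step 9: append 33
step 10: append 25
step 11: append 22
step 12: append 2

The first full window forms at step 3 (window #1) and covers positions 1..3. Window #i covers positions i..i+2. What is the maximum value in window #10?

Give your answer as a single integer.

Answer: 25

Derivation:
step 1: append 27 -> window=[27] (not full yet)
step 2: append 53 -> window=[27, 53] (not full yet)
step 3: append 11 -> window=[27, 53, 11] -> max=53
step 4: append 13 -> window=[53, 11, 13] -> max=53
step 5: append 43 -> window=[11, 13, 43] -> max=43
step 6: append 30 -> window=[13, 43, 30] -> max=43
step 7: append 38 -> window=[43, 30, 38] -> max=43
step 8: append 57 -> window=[30, 38, 57] -> max=57
step 9: append 33 -> window=[38, 57, 33] -> max=57
step 10: append 25 -> window=[57, 33, 25] -> max=57
step 11: append 22 -> window=[33, 25, 22] -> max=33
step 12: append 2 -> window=[25, 22, 2] -> max=25
Window #10 max = 25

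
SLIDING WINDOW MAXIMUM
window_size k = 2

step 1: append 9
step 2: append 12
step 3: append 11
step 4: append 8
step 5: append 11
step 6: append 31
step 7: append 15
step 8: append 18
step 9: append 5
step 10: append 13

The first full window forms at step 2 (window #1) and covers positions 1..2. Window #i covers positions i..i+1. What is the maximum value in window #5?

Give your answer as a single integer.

Answer: 31

Derivation:
step 1: append 9 -> window=[9] (not full yet)
step 2: append 12 -> window=[9, 12] -> max=12
step 3: append 11 -> window=[12, 11] -> max=12
step 4: append 8 -> window=[11, 8] -> max=11
step 5: append 11 -> window=[8, 11] -> max=11
step 6: append 31 -> window=[11, 31] -> max=31
Window #5 max = 31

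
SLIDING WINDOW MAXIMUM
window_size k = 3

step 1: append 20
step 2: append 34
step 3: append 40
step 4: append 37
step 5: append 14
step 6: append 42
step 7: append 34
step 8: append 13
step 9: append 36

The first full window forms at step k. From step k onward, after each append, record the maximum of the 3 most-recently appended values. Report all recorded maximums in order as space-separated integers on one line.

step 1: append 20 -> window=[20] (not full yet)
step 2: append 34 -> window=[20, 34] (not full yet)
step 3: append 40 -> window=[20, 34, 40] -> max=40
step 4: append 37 -> window=[34, 40, 37] -> max=40
step 5: append 14 -> window=[40, 37, 14] -> max=40
step 6: append 42 -> window=[37, 14, 42] -> max=42
step 7: append 34 -> window=[14, 42, 34] -> max=42
step 8: append 13 -> window=[42, 34, 13] -> max=42
step 9: append 36 -> window=[34, 13, 36] -> max=36

Answer: 40 40 40 42 42 42 36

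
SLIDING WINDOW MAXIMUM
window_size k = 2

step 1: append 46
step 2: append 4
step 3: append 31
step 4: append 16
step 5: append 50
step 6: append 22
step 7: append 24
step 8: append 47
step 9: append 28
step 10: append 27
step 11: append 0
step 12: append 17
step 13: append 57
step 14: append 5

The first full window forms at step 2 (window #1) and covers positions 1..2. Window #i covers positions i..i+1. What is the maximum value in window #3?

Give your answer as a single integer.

Answer: 31

Derivation:
step 1: append 46 -> window=[46] (not full yet)
step 2: append 4 -> window=[46, 4] -> max=46
step 3: append 31 -> window=[4, 31] -> max=31
step 4: append 16 -> window=[31, 16] -> max=31
Window #3 max = 31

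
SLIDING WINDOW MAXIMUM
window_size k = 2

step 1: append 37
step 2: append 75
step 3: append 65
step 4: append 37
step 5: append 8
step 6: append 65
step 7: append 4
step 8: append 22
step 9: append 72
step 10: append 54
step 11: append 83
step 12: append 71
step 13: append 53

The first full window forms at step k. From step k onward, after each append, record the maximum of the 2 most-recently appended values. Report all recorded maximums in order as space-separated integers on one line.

Answer: 75 75 65 37 65 65 22 72 72 83 83 71

Derivation:
step 1: append 37 -> window=[37] (not full yet)
step 2: append 75 -> window=[37, 75] -> max=75
step 3: append 65 -> window=[75, 65] -> max=75
step 4: append 37 -> window=[65, 37] -> max=65
step 5: append 8 -> window=[37, 8] -> max=37
step 6: append 65 -> window=[8, 65] -> max=65
step 7: append 4 -> window=[65, 4] -> max=65
step 8: append 22 -> window=[4, 22] -> max=22
step 9: append 72 -> window=[22, 72] -> max=72
step 10: append 54 -> window=[72, 54] -> max=72
step 11: append 83 -> window=[54, 83] -> max=83
step 12: append 71 -> window=[83, 71] -> max=83
step 13: append 53 -> window=[71, 53] -> max=71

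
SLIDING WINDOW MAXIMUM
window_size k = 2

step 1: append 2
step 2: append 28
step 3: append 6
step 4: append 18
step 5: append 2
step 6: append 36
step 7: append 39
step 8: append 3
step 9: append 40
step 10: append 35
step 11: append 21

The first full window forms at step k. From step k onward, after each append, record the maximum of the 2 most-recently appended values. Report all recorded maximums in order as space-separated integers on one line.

step 1: append 2 -> window=[2] (not full yet)
step 2: append 28 -> window=[2, 28] -> max=28
step 3: append 6 -> window=[28, 6] -> max=28
step 4: append 18 -> window=[6, 18] -> max=18
step 5: append 2 -> window=[18, 2] -> max=18
step 6: append 36 -> window=[2, 36] -> max=36
step 7: append 39 -> window=[36, 39] -> max=39
step 8: append 3 -> window=[39, 3] -> max=39
step 9: append 40 -> window=[3, 40] -> max=40
step 10: append 35 -> window=[40, 35] -> max=40
step 11: append 21 -> window=[35, 21] -> max=35

Answer: 28 28 18 18 36 39 39 40 40 35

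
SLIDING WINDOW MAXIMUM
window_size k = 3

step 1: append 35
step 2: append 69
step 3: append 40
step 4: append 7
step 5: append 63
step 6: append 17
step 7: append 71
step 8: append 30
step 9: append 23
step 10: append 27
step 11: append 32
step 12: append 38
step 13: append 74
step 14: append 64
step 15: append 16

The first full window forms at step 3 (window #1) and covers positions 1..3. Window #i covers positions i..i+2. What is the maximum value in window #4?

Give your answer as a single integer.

Answer: 63

Derivation:
step 1: append 35 -> window=[35] (not full yet)
step 2: append 69 -> window=[35, 69] (not full yet)
step 3: append 40 -> window=[35, 69, 40] -> max=69
step 4: append 7 -> window=[69, 40, 7] -> max=69
step 5: append 63 -> window=[40, 7, 63] -> max=63
step 6: append 17 -> window=[7, 63, 17] -> max=63
Window #4 max = 63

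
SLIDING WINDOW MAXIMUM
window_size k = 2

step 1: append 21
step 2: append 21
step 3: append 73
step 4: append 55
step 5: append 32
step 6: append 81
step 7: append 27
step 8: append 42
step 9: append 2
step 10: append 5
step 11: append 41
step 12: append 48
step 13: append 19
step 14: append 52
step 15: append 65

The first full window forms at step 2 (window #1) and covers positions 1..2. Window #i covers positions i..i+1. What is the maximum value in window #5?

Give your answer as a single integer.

step 1: append 21 -> window=[21] (not full yet)
step 2: append 21 -> window=[21, 21] -> max=21
step 3: append 73 -> window=[21, 73] -> max=73
step 4: append 55 -> window=[73, 55] -> max=73
step 5: append 32 -> window=[55, 32] -> max=55
step 6: append 81 -> window=[32, 81] -> max=81
Window #5 max = 81

Answer: 81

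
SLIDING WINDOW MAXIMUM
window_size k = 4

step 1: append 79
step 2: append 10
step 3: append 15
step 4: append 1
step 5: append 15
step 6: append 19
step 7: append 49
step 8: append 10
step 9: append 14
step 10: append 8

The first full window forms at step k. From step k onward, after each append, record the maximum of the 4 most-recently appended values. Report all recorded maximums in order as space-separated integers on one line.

step 1: append 79 -> window=[79] (not full yet)
step 2: append 10 -> window=[79, 10] (not full yet)
step 3: append 15 -> window=[79, 10, 15] (not full yet)
step 4: append 1 -> window=[79, 10, 15, 1] -> max=79
step 5: append 15 -> window=[10, 15, 1, 15] -> max=15
step 6: append 19 -> window=[15, 1, 15, 19] -> max=19
step 7: append 49 -> window=[1, 15, 19, 49] -> max=49
step 8: append 10 -> window=[15, 19, 49, 10] -> max=49
step 9: append 14 -> window=[19, 49, 10, 14] -> max=49
step 10: append 8 -> window=[49, 10, 14, 8] -> max=49

Answer: 79 15 19 49 49 49 49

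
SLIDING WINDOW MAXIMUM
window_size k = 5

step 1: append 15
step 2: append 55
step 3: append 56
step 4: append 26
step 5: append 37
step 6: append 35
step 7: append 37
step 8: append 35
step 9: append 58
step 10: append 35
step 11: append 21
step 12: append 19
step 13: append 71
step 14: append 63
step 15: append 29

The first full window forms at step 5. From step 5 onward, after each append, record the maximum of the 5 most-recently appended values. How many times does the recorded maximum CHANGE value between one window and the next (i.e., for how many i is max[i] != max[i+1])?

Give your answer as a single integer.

Answer: 3

Derivation:
step 1: append 15 -> window=[15] (not full yet)
step 2: append 55 -> window=[15, 55] (not full yet)
step 3: append 56 -> window=[15, 55, 56] (not full yet)
step 4: append 26 -> window=[15, 55, 56, 26] (not full yet)
step 5: append 37 -> window=[15, 55, 56, 26, 37] -> max=56
step 6: append 35 -> window=[55, 56, 26, 37, 35] -> max=56
step 7: append 37 -> window=[56, 26, 37, 35, 37] -> max=56
step 8: append 35 -> window=[26, 37, 35, 37, 35] -> max=37
step 9: append 58 -> window=[37, 35, 37, 35, 58] -> max=58
step 10: append 35 -> window=[35, 37, 35, 58, 35] -> max=58
step 11: append 21 -> window=[37, 35, 58, 35, 21] -> max=58
step 12: append 19 -> window=[35, 58, 35, 21, 19] -> max=58
step 13: append 71 -> window=[58, 35, 21, 19, 71] -> max=71
step 14: append 63 -> window=[35, 21, 19, 71, 63] -> max=71
step 15: append 29 -> window=[21, 19, 71, 63, 29] -> max=71
Recorded maximums: 56 56 56 37 58 58 58 58 71 71 71
Changes between consecutive maximums: 3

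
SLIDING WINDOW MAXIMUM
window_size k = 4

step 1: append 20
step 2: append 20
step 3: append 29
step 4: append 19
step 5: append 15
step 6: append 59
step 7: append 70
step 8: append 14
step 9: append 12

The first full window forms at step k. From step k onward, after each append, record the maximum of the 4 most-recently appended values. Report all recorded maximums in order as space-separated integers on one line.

step 1: append 20 -> window=[20] (not full yet)
step 2: append 20 -> window=[20, 20] (not full yet)
step 3: append 29 -> window=[20, 20, 29] (not full yet)
step 4: append 19 -> window=[20, 20, 29, 19] -> max=29
step 5: append 15 -> window=[20, 29, 19, 15] -> max=29
step 6: append 59 -> window=[29, 19, 15, 59] -> max=59
step 7: append 70 -> window=[19, 15, 59, 70] -> max=70
step 8: append 14 -> window=[15, 59, 70, 14] -> max=70
step 9: append 12 -> window=[59, 70, 14, 12] -> max=70

Answer: 29 29 59 70 70 70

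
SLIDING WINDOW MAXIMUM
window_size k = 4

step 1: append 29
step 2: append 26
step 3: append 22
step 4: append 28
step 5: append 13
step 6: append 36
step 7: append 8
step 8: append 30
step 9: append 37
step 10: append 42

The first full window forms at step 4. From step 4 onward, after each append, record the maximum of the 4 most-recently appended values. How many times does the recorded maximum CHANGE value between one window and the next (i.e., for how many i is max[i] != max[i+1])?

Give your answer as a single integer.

step 1: append 29 -> window=[29] (not full yet)
step 2: append 26 -> window=[29, 26] (not full yet)
step 3: append 22 -> window=[29, 26, 22] (not full yet)
step 4: append 28 -> window=[29, 26, 22, 28] -> max=29
step 5: append 13 -> window=[26, 22, 28, 13] -> max=28
step 6: append 36 -> window=[22, 28, 13, 36] -> max=36
step 7: append 8 -> window=[28, 13, 36, 8] -> max=36
step 8: append 30 -> window=[13, 36, 8, 30] -> max=36
step 9: append 37 -> window=[36, 8, 30, 37] -> max=37
step 10: append 42 -> window=[8, 30, 37, 42] -> max=42
Recorded maximums: 29 28 36 36 36 37 42
Changes between consecutive maximums: 4

Answer: 4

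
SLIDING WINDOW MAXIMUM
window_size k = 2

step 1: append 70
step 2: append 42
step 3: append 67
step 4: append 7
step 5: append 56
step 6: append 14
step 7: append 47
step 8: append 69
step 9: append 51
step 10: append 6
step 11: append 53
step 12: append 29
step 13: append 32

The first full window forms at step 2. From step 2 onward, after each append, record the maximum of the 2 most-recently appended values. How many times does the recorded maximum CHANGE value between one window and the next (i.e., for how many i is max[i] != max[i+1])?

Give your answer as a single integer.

step 1: append 70 -> window=[70] (not full yet)
step 2: append 42 -> window=[70, 42] -> max=70
step 3: append 67 -> window=[42, 67] -> max=67
step 4: append 7 -> window=[67, 7] -> max=67
step 5: append 56 -> window=[7, 56] -> max=56
step 6: append 14 -> window=[56, 14] -> max=56
step 7: append 47 -> window=[14, 47] -> max=47
step 8: append 69 -> window=[47, 69] -> max=69
step 9: append 51 -> window=[69, 51] -> max=69
step 10: append 6 -> window=[51, 6] -> max=51
step 11: append 53 -> window=[6, 53] -> max=53
step 12: append 29 -> window=[53, 29] -> max=53
step 13: append 32 -> window=[29, 32] -> max=32
Recorded maximums: 70 67 67 56 56 47 69 69 51 53 53 32
Changes between consecutive maximums: 7

Answer: 7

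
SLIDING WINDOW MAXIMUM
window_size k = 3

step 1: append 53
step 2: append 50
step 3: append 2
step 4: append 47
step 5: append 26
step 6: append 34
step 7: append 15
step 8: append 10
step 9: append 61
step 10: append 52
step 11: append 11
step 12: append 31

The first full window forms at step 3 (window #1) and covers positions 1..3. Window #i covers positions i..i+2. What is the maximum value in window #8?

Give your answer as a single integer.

step 1: append 53 -> window=[53] (not full yet)
step 2: append 50 -> window=[53, 50] (not full yet)
step 3: append 2 -> window=[53, 50, 2] -> max=53
step 4: append 47 -> window=[50, 2, 47] -> max=50
step 5: append 26 -> window=[2, 47, 26] -> max=47
step 6: append 34 -> window=[47, 26, 34] -> max=47
step 7: append 15 -> window=[26, 34, 15] -> max=34
step 8: append 10 -> window=[34, 15, 10] -> max=34
step 9: append 61 -> window=[15, 10, 61] -> max=61
step 10: append 52 -> window=[10, 61, 52] -> max=61
Window #8 max = 61

Answer: 61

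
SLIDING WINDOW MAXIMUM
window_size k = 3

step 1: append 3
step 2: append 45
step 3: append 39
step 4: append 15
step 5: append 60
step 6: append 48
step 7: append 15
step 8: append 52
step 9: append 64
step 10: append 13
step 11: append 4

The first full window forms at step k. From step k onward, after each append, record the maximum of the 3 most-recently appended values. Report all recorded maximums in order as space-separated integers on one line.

Answer: 45 45 60 60 60 52 64 64 64

Derivation:
step 1: append 3 -> window=[3] (not full yet)
step 2: append 45 -> window=[3, 45] (not full yet)
step 3: append 39 -> window=[3, 45, 39] -> max=45
step 4: append 15 -> window=[45, 39, 15] -> max=45
step 5: append 60 -> window=[39, 15, 60] -> max=60
step 6: append 48 -> window=[15, 60, 48] -> max=60
step 7: append 15 -> window=[60, 48, 15] -> max=60
step 8: append 52 -> window=[48, 15, 52] -> max=52
step 9: append 64 -> window=[15, 52, 64] -> max=64
step 10: append 13 -> window=[52, 64, 13] -> max=64
step 11: append 4 -> window=[64, 13, 4] -> max=64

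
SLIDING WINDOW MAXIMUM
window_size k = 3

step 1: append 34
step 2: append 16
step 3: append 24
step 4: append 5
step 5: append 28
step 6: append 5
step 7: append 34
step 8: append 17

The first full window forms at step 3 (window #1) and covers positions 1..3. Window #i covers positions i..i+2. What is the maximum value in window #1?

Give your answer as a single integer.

step 1: append 34 -> window=[34] (not full yet)
step 2: append 16 -> window=[34, 16] (not full yet)
step 3: append 24 -> window=[34, 16, 24] -> max=34
Window #1 max = 34

Answer: 34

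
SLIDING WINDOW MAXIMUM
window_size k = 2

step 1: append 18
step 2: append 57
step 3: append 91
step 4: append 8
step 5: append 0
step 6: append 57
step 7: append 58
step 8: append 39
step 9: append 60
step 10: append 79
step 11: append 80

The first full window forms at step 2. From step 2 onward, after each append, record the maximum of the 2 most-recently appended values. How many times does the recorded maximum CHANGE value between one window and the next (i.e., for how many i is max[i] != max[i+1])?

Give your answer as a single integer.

step 1: append 18 -> window=[18] (not full yet)
step 2: append 57 -> window=[18, 57] -> max=57
step 3: append 91 -> window=[57, 91] -> max=91
step 4: append 8 -> window=[91, 8] -> max=91
step 5: append 0 -> window=[8, 0] -> max=8
step 6: append 57 -> window=[0, 57] -> max=57
step 7: append 58 -> window=[57, 58] -> max=58
step 8: append 39 -> window=[58, 39] -> max=58
step 9: append 60 -> window=[39, 60] -> max=60
step 10: append 79 -> window=[60, 79] -> max=79
step 11: append 80 -> window=[79, 80] -> max=80
Recorded maximums: 57 91 91 8 57 58 58 60 79 80
Changes between consecutive maximums: 7

Answer: 7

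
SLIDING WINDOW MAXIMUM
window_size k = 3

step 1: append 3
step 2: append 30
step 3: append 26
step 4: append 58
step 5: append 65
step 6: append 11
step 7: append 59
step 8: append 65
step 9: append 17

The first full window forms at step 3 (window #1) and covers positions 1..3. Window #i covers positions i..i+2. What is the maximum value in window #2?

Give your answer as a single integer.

Answer: 58

Derivation:
step 1: append 3 -> window=[3] (not full yet)
step 2: append 30 -> window=[3, 30] (not full yet)
step 3: append 26 -> window=[3, 30, 26] -> max=30
step 4: append 58 -> window=[30, 26, 58] -> max=58
Window #2 max = 58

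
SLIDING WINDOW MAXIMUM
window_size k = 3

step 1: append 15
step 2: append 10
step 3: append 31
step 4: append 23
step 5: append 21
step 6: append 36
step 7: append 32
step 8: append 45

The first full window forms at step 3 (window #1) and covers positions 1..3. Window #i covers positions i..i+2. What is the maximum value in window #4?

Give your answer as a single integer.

step 1: append 15 -> window=[15] (not full yet)
step 2: append 10 -> window=[15, 10] (not full yet)
step 3: append 31 -> window=[15, 10, 31] -> max=31
step 4: append 23 -> window=[10, 31, 23] -> max=31
step 5: append 21 -> window=[31, 23, 21] -> max=31
step 6: append 36 -> window=[23, 21, 36] -> max=36
Window #4 max = 36

Answer: 36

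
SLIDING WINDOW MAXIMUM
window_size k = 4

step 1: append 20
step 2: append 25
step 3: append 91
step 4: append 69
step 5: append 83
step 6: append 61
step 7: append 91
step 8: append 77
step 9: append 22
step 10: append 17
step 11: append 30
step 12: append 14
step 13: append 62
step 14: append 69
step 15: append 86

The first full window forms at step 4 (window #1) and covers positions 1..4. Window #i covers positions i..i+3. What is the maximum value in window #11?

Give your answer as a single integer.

Answer: 69

Derivation:
step 1: append 20 -> window=[20] (not full yet)
step 2: append 25 -> window=[20, 25] (not full yet)
step 3: append 91 -> window=[20, 25, 91] (not full yet)
step 4: append 69 -> window=[20, 25, 91, 69] -> max=91
step 5: append 83 -> window=[25, 91, 69, 83] -> max=91
step 6: append 61 -> window=[91, 69, 83, 61] -> max=91
step 7: append 91 -> window=[69, 83, 61, 91] -> max=91
step 8: append 77 -> window=[83, 61, 91, 77] -> max=91
step 9: append 22 -> window=[61, 91, 77, 22] -> max=91
step 10: append 17 -> window=[91, 77, 22, 17] -> max=91
step 11: append 30 -> window=[77, 22, 17, 30] -> max=77
step 12: append 14 -> window=[22, 17, 30, 14] -> max=30
step 13: append 62 -> window=[17, 30, 14, 62] -> max=62
step 14: append 69 -> window=[30, 14, 62, 69] -> max=69
Window #11 max = 69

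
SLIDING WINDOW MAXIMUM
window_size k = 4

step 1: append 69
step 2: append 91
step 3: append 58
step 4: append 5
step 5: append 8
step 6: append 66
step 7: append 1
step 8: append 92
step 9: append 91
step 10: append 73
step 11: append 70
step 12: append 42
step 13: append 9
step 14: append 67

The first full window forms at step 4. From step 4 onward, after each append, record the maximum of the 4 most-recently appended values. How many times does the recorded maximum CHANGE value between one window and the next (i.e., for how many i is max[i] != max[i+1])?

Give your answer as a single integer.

step 1: append 69 -> window=[69] (not full yet)
step 2: append 91 -> window=[69, 91] (not full yet)
step 3: append 58 -> window=[69, 91, 58] (not full yet)
step 4: append 5 -> window=[69, 91, 58, 5] -> max=91
step 5: append 8 -> window=[91, 58, 5, 8] -> max=91
step 6: append 66 -> window=[58, 5, 8, 66] -> max=66
step 7: append 1 -> window=[5, 8, 66, 1] -> max=66
step 8: append 92 -> window=[8, 66, 1, 92] -> max=92
step 9: append 91 -> window=[66, 1, 92, 91] -> max=92
step 10: append 73 -> window=[1, 92, 91, 73] -> max=92
step 11: append 70 -> window=[92, 91, 73, 70] -> max=92
step 12: append 42 -> window=[91, 73, 70, 42] -> max=91
step 13: append 9 -> window=[73, 70, 42, 9] -> max=73
step 14: append 67 -> window=[70, 42, 9, 67] -> max=70
Recorded maximums: 91 91 66 66 92 92 92 92 91 73 70
Changes between consecutive maximums: 5

Answer: 5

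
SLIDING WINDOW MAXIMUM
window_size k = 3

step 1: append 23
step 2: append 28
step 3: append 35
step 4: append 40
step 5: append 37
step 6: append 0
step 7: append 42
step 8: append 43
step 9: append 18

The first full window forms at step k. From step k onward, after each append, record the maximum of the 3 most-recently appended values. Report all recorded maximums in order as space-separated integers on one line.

step 1: append 23 -> window=[23] (not full yet)
step 2: append 28 -> window=[23, 28] (not full yet)
step 3: append 35 -> window=[23, 28, 35] -> max=35
step 4: append 40 -> window=[28, 35, 40] -> max=40
step 5: append 37 -> window=[35, 40, 37] -> max=40
step 6: append 0 -> window=[40, 37, 0] -> max=40
step 7: append 42 -> window=[37, 0, 42] -> max=42
step 8: append 43 -> window=[0, 42, 43] -> max=43
step 9: append 18 -> window=[42, 43, 18] -> max=43

Answer: 35 40 40 40 42 43 43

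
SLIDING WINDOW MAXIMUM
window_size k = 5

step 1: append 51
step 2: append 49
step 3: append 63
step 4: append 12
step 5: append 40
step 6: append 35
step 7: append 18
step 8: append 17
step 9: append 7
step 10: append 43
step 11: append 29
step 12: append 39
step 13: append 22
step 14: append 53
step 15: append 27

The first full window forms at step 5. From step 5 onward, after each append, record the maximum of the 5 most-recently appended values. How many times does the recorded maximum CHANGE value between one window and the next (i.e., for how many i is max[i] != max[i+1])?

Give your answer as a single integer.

Answer: 3

Derivation:
step 1: append 51 -> window=[51] (not full yet)
step 2: append 49 -> window=[51, 49] (not full yet)
step 3: append 63 -> window=[51, 49, 63] (not full yet)
step 4: append 12 -> window=[51, 49, 63, 12] (not full yet)
step 5: append 40 -> window=[51, 49, 63, 12, 40] -> max=63
step 6: append 35 -> window=[49, 63, 12, 40, 35] -> max=63
step 7: append 18 -> window=[63, 12, 40, 35, 18] -> max=63
step 8: append 17 -> window=[12, 40, 35, 18, 17] -> max=40
step 9: append 7 -> window=[40, 35, 18, 17, 7] -> max=40
step 10: append 43 -> window=[35, 18, 17, 7, 43] -> max=43
step 11: append 29 -> window=[18, 17, 7, 43, 29] -> max=43
step 12: append 39 -> window=[17, 7, 43, 29, 39] -> max=43
step 13: append 22 -> window=[7, 43, 29, 39, 22] -> max=43
step 14: append 53 -> window=[43, 29, 39, 22, 53] -> max=53
step 15: append 27 -> window=[29, 39, 22, 53, 27] -> max=53
Recorded maximums: 63 63 63 40 40 43 43 43 43 53 53
Changes between consecutive maximums: 3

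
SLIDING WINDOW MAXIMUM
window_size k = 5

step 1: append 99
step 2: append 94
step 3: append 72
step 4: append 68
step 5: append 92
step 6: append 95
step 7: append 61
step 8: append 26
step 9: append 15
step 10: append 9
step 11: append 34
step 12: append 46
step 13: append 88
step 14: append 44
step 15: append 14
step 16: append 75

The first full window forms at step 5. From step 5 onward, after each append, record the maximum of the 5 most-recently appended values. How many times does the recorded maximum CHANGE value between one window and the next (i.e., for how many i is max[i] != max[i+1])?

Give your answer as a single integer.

step 1: append 99 -> window=[99] (not full yet)
step 2: append 94 -> window=[99, 94] (not full yet)
step 3: append 72 -> window=[99, 94, 72] (not full yet)
step 4: append 68 -> window=[99, 94, 72, 68] (not full yet)
step 5: append 92 -> window=[99, 94, 72, 68, 92] -> max=99
step 6: append 95 -> window=[94, 72, 68, 92, 95] -> max=95
step 7: append 61 -> window=[72, 68, 92, 95, 61] -> max=95
step 8: append 26 -> window=[68, 92, 95, 61, 26] -> max=95
step 9: append 15 -> window=[92, 95, 61, 26, 15] -> max=95
step 10: append 9 -> window=[95, 61, 26, 15, 9] -> max=95
step 11: append 34 -> window=[61, 26, 15, 9, 34] -> max=61
step 12: append 46 -> window=[26, 15, 9, 34, 46] -> max=46
step 13: append 88 -> window=[15, 9, 34, 46, 88] -> max=88
step 14: append 44 -> window=[9, 34, 46, 88, 44] -> max=88
step 15: append 14 -> window=[34, 46, 88, 44, 14] -> max=88
step 16: append 75 -> window=[46, 88, 44, 14, 75] -> max=88
Recorded maximums: 99 95 95 95 95 95 61 46 88 88 88 88
Changes between consecutive maximums: 4

Answer: 4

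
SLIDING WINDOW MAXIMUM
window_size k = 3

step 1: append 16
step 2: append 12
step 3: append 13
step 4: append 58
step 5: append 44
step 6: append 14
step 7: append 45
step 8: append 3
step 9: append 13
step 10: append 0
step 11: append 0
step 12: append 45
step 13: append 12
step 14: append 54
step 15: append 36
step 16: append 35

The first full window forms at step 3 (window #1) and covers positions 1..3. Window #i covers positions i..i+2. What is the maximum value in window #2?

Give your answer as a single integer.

step 1: append 16 -> window=[16] (not full yet)
step 2: append 12 -> window=[16, 12] (not full yet)
step 3: append 13 -> window=[16, 12, 13] -> max=16
step 4: append 58 -> window=[12, 13, 58] -> max=58
Window #2 max = 58

Answer: 58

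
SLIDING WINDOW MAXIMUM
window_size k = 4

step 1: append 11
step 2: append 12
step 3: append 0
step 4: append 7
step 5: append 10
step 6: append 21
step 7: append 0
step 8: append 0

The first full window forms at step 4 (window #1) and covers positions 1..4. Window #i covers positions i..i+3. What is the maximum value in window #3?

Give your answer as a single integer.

Answer: 21

Derivation:
step 1: append 11 -> window=[11] (not full yet)
step 2: append 12 -> window=[11, 12] (not full yet)
step 3: append 0 -> window=[11, 12, 0] (not full yet)
step 4: append 7 -> window=[11, 12, 0, 7] -> max=12
step 5: append 10 -> window=[12, 0, 7, 10] -> max=12
step 6: append 21 -> window=[0, 7, 10, 21] -> max=21
Window #3 max = 21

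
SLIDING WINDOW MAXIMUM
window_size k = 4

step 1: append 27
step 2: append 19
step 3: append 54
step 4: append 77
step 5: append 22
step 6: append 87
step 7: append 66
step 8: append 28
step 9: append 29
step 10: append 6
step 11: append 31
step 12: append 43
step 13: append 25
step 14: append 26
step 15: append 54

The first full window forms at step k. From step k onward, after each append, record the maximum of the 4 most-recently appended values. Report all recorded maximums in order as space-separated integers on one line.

step 1: append 27 -> window=[27] (not full yet)
step 2: append 19 -> window=[27, 19] (not full yet)
step 3: append 54 -> window=[27, 19, 54] (not full yet)
step 4: append 77 -> window=[27, 19, 54, 77] -> max=77
step 5: append 22 -> window=[19, 54, 77, 22] -> max=77
step 6: append 87 -> window=[54, 77, 22, 87] -> max=87
step 7: append 66 -> window=[77, 22, 87, 66] -> max=87
step 8: append 28 -> window=[22, 87, 66, 28] -> max=87
step 9: append 29 -> window=[87, 66, 28, 29] -> max=87
step 10: append 6 -> window=[66, 28, 29, 6] -> max=66
step 11: append 31 -> window=[28, 29, 6, 31] -> max=31
step 12: append 43 -> window=[29, 6, 31, 43] -> max=43
step 13: append 25 -> window=[6, 31, 43, 25] -> max=43
step 14: append 26 -> window=[31, 43, 25, 26] -> max=43
step 15: append 54 -> window=[43, 25, 26, 54] -> max=54

Answer: 77 77 87 87 87 87 66 31 43 43 43 54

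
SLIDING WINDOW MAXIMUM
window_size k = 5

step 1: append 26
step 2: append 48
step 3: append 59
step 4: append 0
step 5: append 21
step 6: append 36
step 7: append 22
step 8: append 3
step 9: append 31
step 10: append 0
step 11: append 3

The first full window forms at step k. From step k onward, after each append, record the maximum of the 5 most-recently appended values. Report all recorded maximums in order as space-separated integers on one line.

Answer: 59 59 59 36 36 36 31

Derivation:
step 1: append 26 -> window=[26] (not full yet)
step 2: append 48 -> window=[26, 48] (not full yet)
step 3: append 59 -> window=[26, 48, 59] (not full yet)
step 4: append 0 -> window=[26, 48, 59, 0] (not full yet)
step 5: append 21 -> window=[26, 48, 59, 0, 21] -> max=59
step 6: append 36 -> window=[48, 59, 0, 21, 36] -> max=59
step 7: append 22 -> window=[59, 0, 21, 36, 22] -> max=59
step 8: append 3 -> window=[0, 21, 36, 22, 3] -> max=36
step 9: append 31 -> window=[21, 36, 22, 3, 31] -> max=36
step 10: append 0 -> window=[36, 22, 3, 31, 0] -> max=36
step 11: append 3 -> window=[22, 3, 31, 0, 3] -> max=31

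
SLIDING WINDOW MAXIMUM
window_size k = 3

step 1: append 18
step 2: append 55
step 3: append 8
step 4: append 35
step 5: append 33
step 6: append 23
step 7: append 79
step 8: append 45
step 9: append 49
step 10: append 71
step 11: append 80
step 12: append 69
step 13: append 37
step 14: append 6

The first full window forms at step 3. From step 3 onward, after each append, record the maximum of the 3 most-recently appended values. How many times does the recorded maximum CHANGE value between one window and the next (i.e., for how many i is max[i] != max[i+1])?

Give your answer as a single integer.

step 1: append 18 -> window=[18] (not full yet)
step 2: append 55 -> window=[18, 55] (not full yet)
step 3: append 8 -> window=[18, 55, 8] -> max=55
step 4: append 35 -> window=[55, 8, 35] -> max=55
step 5: append 33 -> window=[8, 35, 33] -> max=35
step 6: append 23 -> window=[35, 33, 23] -> max=35
step 7: append 79 -> window=[33, 23, 79] -> max=79
step 8: append 45 -> window=[23, 79, 45] -> max=79
step 9: append 49 -> window=[79, 45, 49] -> max=79
step 10: append 71 -> window=[45, 49, 71] -> max=71
step 11: append 80 -> window=[49, 71, 80] -> max=80
step 12: append 69 -> window=[71, 80, 69] -> max=80
step 13: append 37 -> window=[80, 69, 37] -> max=80
step 14: append 6 -> window=[69, 37, 6] -> max=69
Recorded maximums: 55 55 35 35 79 79 79 71 80 80 80 69
Changes between consecutive maximums: 5

Answer: 5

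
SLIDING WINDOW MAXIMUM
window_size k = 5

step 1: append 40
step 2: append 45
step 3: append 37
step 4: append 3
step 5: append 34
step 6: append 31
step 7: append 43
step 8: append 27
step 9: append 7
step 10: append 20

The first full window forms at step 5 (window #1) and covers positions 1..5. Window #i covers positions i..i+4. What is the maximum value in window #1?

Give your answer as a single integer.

Answer: 45

Derivation:
step 1: append 40 -> window=[40] (not full yet)
step 2: append 45 -> window=[40, 45] (not full yet)
step 3: append 37 -> window=[40, 45, 37] (not full yet)
step 4: append 3 -> window=[40, 45, 37, 3] (not full yet)
step 5: append 34 -> window=[40, 45, 37, 3, 34] -> max=45
Window #1 max = 45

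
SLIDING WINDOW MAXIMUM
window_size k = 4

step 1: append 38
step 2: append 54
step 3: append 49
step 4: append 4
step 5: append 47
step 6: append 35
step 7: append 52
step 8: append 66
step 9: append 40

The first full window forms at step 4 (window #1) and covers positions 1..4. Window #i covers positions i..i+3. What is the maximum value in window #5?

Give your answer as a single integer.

step 1: append 38 -> window=[38] (not full yet)
step 2: append 54 -> window=[38, 54] (not full yet)
step 3: append 49 -> window=[38, 54, 49] (not full yet)
step 4: append 4 -> window=[38, 54, 49, 4] -> max=54
step 5: append 47 -> window=[54, 49, 4, 47] -> max=54
step 6: append 35 -> window=[49, 4, 47, 35] -> max=49
step 7: append 52 -> window=[4, 47, 35, 52] -> max=52
step 8: append 66 -> window=[47, 35, 52, 66] -> max=66
Window #5 max = 66

Answer: 66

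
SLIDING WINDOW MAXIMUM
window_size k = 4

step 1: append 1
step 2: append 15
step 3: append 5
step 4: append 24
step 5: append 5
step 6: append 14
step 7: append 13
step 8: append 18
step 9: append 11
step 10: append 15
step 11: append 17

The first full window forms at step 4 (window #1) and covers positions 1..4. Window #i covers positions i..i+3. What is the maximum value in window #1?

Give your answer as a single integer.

step 1: append 1 -> window=[1] (not full yet)
step 2: append 15 -> window=[1, 15] (not full yet)
step 3: append 5 -> window=[1, 15, 5] (not full yet)
step 4: append 24 -> window=[1, 15, 5, 24] -> max=24
Window #1 max = 24

Answer: 24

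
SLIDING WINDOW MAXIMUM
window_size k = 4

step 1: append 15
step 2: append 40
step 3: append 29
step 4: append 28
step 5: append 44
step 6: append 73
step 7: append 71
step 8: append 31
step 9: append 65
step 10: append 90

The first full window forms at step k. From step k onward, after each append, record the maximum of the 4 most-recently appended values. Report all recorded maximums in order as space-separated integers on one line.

step 1: append 15 -> window=[15] (not full yet)
step 2: append 40 -> window=[15, 40] (not full yet)
step 3: append 29 -> window=[15, 40, 29] (not full yet)
step 4: append 28 -> window=[15, 40, 29, 28] -> max=40
step 5: append 44 -> window=[40, 29, 28, 44] -> max=44
step 6: append 73 -> window=[29, 28, 44, 73] -> max=73
step 7: append 71 -> window=[28, 44, 73, 71] -> max=73
step 8: append 31 -> window=[44, 73, 71, 31] -> max=73
step 9: append 65 -> window=[73, 71, 31, 65] -> max=73
step 10: append 90 -> window=[71, 31, 65, 90] -> max=90

Answer: 40 44 73 73 73 73 90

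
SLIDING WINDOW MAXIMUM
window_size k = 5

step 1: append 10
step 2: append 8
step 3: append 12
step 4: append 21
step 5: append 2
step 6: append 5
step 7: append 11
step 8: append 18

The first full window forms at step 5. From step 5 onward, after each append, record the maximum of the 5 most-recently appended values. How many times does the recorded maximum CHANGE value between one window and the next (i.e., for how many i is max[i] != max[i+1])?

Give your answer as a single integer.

Answer: 0

Derivation:
step 1: append 10 -> window=[10] (not full yet)
step 2: append 8 -> window=[10, 8] (not full yet)
step 3: append 12 -> window=[10, 8, 12] (not full yet)
step 4: append 21 -> window=[10, 8, 12, 21] (not full yet)
step 5: append 2 -> window=[10, 8, 12, 21, 2] -> max=21
step 6: append 5 -> window=[8, 12, 21, 2, 5] -> max=21
step 7: append 11 -> window=[12, 21, 2, 5, 11] -> max=21
step 8: append 18 -> window=[21, 2, 5, 11, 18] -> max=21
Recorded maximums: 21 21 21 21
Changes between consecutive maximums: 0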